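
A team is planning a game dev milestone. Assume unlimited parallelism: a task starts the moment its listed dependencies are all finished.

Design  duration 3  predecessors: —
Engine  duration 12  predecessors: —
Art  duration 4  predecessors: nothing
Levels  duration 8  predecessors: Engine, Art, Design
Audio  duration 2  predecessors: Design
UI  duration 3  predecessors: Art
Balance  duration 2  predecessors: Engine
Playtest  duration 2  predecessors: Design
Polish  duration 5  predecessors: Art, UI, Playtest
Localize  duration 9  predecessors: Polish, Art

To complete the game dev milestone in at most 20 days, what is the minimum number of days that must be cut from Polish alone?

1

Current finish: 21 days; target: 20.
Polish is on every critical path, so each day cut from Polish cuts the finish by one (this holds down to a finish of 20).
Need 21 − 20 = 1 day off Polish → Polish becomes 4 days, finish becomes 20.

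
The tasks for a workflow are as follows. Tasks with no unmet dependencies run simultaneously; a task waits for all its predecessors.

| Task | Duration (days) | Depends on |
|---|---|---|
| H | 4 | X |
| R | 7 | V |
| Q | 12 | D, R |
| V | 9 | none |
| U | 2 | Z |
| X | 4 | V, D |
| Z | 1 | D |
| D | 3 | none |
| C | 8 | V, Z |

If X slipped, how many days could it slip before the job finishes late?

11

Critical path: V→R→Q = 9+7+12 = 28, so the finish is 28 days.
Longest path through X: 17 days (earliest finish 13, latest finish 24).
Float = 28 − 17 = 11.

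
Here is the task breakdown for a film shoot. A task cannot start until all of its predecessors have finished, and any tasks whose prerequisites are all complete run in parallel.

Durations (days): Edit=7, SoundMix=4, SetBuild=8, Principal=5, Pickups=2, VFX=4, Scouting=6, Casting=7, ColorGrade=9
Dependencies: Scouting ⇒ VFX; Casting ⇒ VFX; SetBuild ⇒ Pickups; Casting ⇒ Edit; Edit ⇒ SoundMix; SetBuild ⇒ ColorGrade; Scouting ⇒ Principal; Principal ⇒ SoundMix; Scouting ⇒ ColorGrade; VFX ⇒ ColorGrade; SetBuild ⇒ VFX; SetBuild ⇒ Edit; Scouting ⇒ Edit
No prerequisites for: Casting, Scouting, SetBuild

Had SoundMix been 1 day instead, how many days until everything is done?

21

Critical path before the change: SetBuild→VFX→ColorGrade = 8+4+9 = 21 giving 21 days.
The longest path through SoundMix is only 19 days, so SoundMix has float 2.
No other chain overtakes it, so the finish is 21 days.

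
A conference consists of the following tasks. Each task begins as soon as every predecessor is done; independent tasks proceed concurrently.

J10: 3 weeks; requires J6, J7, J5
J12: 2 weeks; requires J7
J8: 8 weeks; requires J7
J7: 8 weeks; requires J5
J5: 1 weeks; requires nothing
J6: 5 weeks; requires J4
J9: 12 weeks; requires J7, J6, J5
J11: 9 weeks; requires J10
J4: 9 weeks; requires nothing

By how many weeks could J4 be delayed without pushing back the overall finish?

The longest chain is J4→J6→J9 = 9+5+12 = 26; overall finish 26 weeks.
The longest chain containing J4 totals 26 weeks.
Float = 26 − 26 = 0.

0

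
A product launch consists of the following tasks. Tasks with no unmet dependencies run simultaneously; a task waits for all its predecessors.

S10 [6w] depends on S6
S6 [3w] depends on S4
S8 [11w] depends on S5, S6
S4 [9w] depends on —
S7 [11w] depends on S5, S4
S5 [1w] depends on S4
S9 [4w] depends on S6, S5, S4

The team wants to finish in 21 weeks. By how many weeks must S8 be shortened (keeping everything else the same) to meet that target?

2

Current finish: 23 weeks; target: 21.
S8 is on every critical path, so each week cut from S8 cuts the finish by one (this holds down to a finish of 21).
Need 23 − 21 = 2 weeks off S8 → S8 becomes 9 weeks, finish becomes 21.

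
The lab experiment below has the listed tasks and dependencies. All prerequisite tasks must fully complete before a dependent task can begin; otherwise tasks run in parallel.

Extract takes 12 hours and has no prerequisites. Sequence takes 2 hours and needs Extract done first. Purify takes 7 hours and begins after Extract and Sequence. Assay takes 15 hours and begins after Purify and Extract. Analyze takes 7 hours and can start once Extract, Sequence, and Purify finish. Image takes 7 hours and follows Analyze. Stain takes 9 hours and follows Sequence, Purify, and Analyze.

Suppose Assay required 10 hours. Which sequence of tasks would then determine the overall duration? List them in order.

Critical path before the change: Extract→Sequence→Purify→Analyze→Stain = 12+2+7+7+9 = 37 giving 37 hours.
Assay has 1 hour of float (longest path through it is 36).
No other chain overtakes it, so the finish is 37 hours.

Extract, Sequence, Purify, Analyze, Stain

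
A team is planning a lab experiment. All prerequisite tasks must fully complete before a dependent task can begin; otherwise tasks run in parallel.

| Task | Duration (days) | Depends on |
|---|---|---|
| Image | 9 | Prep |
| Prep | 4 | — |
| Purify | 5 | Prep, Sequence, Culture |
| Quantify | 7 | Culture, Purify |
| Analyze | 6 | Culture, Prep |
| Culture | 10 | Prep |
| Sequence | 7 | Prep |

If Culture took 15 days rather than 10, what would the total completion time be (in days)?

Baseline: Prep→Culture→Purify→Quantify = 4+10+5+7 = 26 → 26 days.
Since Culture is critical, the +5 change carries straight to that chain (now 31 days).
The critical path is still Prep→Culture→Purify→Quantify; finish is now 31 days.

31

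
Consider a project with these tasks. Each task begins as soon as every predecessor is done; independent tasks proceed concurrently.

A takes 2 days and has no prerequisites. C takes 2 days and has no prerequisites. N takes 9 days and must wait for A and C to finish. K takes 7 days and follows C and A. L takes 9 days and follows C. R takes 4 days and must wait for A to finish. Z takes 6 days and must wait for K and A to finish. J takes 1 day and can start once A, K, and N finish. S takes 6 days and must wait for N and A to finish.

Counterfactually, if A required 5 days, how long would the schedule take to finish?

20

Actual critical path: A→N→S = 2+9+6 = 17 ⇒ 17 days.
A is on the critical path; changing it to 5 makes that path 20 days.
That remains the longest chain; total 20 days.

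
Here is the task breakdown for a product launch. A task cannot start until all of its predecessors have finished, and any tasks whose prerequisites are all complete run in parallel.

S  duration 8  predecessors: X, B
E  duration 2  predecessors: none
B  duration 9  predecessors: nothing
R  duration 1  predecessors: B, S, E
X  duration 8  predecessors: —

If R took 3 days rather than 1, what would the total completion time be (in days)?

20

The binding path is B→S→R = 9+8+1 = 18; finish at 18 days.
Since R is critical, the +2 change carries straight to that chain (now 20 days).
That remains the longest chain; total 20 days.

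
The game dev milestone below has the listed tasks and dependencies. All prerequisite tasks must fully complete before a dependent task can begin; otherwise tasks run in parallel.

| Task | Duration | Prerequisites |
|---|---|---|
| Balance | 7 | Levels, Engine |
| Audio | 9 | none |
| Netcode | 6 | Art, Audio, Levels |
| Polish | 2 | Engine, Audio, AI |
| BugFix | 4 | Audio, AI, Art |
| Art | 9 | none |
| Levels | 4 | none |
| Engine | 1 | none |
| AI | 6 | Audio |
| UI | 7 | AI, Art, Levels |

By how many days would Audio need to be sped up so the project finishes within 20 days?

2

Current finish: 22 days; target: 20.
Audio is on every critical path, so each day cut from Audio cuts the finish by one (this holds down to a finish of 16).
Need 22 − 20 = 2 days off Audio → Audio becomes 7 days, finish becomes 20.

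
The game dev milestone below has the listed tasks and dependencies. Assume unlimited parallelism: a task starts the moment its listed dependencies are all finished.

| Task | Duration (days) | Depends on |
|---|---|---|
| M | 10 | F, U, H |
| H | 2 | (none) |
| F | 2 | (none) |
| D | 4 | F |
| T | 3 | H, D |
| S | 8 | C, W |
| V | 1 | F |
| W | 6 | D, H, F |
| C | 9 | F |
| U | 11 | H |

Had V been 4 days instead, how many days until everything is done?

23

The binding path is H→U→M = 2+11+10 = 23; finish at 23 days.
The longest path through V is only 3 days, so V has float 20.
No other chain overtakes it, so the finish is 23 days.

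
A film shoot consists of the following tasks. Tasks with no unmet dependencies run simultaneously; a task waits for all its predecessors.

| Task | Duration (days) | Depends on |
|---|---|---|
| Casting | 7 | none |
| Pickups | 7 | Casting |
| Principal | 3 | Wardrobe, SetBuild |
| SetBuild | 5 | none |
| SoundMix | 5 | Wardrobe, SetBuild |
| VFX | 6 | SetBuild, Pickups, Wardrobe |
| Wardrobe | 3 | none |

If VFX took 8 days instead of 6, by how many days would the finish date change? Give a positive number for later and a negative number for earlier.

The binding path is Casting→Pickups→VFX = 7+7+6 = 20; finish at 20 days.
VFX is on the critical path; changing it to 8 makes that path 22 days.
That remains the longest chain; total 22 days.
Change in finish: 22 − 20 = +2 days.

2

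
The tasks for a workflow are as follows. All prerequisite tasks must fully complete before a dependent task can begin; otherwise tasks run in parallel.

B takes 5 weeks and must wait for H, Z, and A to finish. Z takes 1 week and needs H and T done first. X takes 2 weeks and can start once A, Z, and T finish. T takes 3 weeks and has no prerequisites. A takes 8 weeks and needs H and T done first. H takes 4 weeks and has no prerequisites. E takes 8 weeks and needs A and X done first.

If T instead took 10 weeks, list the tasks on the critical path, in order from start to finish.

T, A, X, E

Baseline: H→A→X→E = 4+8+2+8 = 22 → 22 weeks.
The longest path through T is only 21 weeks, so T has float 1.
Now T→A→X→E = 10+8+2+8 = 28 is longest, so the finish becomes 28 weeks.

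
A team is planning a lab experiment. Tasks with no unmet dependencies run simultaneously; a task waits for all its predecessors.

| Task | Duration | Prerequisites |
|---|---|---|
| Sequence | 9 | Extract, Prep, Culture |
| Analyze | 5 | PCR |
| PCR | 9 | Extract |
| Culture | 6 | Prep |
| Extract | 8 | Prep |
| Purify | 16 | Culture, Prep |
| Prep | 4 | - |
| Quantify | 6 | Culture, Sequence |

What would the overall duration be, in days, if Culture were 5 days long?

The binding path is Prep→Extract→Sequence→Quantify = 4+8+9+6 = 27; finish at 27 days.
Culture is off the critical path — its longest chain is 26 days, giving 1 of slack.
No other chain overtakes it, so the finish is 27 days.

27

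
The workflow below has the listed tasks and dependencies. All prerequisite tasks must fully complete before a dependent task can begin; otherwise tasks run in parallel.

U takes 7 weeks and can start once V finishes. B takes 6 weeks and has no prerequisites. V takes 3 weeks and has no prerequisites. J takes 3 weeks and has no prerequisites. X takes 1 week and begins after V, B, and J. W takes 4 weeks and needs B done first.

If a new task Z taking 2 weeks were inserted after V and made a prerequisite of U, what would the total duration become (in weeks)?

12

Originally the project takes 10 weeks.
With Z inserted, U now waits for max(V, Z).
New critical path: V→Z→U = 3+2+7 = 12 ⇒ 12 weeks.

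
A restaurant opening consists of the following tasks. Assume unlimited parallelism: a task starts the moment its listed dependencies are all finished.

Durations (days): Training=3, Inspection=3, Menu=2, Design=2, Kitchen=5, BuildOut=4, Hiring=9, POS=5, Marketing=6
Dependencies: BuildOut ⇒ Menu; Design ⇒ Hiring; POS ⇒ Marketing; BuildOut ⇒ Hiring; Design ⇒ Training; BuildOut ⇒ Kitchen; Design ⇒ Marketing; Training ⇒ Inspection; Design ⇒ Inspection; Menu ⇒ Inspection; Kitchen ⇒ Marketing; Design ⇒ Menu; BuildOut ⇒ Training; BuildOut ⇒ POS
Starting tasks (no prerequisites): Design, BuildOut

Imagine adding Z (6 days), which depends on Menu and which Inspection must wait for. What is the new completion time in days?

15

Originally the project takes 15 days.
With Z inserted, Inspection now waits for max(Menu, Training, Design, Z).
New critical path: BuildOut→Kitchen→Marketing = 4+5+6 = 15 ⇒ 15 days.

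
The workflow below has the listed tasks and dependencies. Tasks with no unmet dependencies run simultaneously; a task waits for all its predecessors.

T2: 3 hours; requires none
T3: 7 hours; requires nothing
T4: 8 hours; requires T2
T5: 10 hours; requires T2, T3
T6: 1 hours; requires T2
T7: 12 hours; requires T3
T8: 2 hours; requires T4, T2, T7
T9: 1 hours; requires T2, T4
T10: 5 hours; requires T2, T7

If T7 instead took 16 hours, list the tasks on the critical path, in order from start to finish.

T3, T7, T10

Actual critical path: T3→T7→T10 = 7+12+5 = 24 ⇒ 24 hours.
Since T7 is critical, the +4 change carries straight to that chain (now 28 hours).
No other chain overtakes it, so the finish is 28 hours.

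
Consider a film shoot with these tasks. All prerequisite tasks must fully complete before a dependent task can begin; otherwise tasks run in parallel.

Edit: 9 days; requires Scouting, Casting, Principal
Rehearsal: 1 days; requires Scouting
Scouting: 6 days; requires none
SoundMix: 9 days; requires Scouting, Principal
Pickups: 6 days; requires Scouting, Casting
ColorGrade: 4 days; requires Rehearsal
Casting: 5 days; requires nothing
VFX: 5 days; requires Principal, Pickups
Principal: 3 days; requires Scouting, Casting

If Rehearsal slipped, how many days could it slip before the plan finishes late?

7

Critical path: Scouting→Principal→Edit = 6+3+9 = 18, so the finish is 18 days.
The longest chain containing Rehearsal totals 11 days.
So Rehearsal can slip 14 − 7 = 7 days.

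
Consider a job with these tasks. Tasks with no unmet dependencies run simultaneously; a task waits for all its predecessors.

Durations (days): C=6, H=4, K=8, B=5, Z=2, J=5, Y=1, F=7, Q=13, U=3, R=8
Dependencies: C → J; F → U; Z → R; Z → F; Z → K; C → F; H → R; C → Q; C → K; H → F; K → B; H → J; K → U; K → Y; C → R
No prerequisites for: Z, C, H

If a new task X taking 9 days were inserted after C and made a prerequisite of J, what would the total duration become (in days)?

20

Originally the job takes 19 days.
With X inserted, J now waits for max(C, H, X).
New critical path: C→X→J = 6+9+5 = 20 ⇒ 20 days.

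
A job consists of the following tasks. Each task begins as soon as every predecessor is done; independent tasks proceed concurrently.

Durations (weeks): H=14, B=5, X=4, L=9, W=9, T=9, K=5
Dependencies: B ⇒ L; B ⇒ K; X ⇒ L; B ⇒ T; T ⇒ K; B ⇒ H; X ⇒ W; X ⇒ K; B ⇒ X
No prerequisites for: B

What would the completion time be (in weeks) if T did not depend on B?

Original critical path: B→H = 5+14 = 19 ⇒ 19 weeks.
Without B→T, T's earliest start moves from 5 to 0.
The longest chain is now B→H = 5+14 = 19, so the job takes 19 weeks.

19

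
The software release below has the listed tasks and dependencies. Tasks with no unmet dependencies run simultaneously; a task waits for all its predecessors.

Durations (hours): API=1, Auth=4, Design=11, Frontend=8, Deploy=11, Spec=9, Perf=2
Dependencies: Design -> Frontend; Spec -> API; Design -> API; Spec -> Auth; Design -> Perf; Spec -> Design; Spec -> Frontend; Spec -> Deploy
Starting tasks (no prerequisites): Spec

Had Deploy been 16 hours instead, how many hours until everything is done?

28

Baseline: Spec→Design→Frontend = 9+11+8 = 28 → 28 hours.
Deploy is off the critical path — its longest chain is 20 hours, giving 8 of slack.
No other chain overtakes it, so the finish is 28 hours.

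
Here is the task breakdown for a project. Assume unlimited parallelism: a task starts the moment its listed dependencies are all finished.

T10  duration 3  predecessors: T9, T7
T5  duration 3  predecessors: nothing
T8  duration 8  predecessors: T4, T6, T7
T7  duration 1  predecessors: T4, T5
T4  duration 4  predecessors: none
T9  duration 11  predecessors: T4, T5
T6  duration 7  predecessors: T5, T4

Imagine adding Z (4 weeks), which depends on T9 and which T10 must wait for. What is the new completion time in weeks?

22

Originally the plan takes 19 weeks.
With Z inserted, T10 now waits for max(T9, T7, Z).
New critical path: T4→T9→Z→T10 = 4+11+4+3 = 22 ⇒ 22 weeks.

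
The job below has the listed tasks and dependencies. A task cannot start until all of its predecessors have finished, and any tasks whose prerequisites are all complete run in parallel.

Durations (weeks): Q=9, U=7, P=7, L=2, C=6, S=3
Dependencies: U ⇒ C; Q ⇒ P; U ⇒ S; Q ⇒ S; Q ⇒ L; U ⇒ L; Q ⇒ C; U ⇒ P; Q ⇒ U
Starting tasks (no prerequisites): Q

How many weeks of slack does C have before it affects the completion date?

Critical path: Q→U→P = 9+7+7 = 23, so the finish is 23 weeks.
The longest chain containing C totals 22 weeks.
Slack of C = 17 − 16 = 1 week.

1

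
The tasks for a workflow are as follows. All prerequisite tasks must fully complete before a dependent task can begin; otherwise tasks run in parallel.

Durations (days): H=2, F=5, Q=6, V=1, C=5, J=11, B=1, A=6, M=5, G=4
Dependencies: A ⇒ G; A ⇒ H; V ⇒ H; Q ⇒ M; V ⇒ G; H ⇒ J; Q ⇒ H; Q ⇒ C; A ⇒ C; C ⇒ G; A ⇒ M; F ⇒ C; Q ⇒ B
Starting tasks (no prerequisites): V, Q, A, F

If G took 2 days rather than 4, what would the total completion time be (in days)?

Actual critical path: Q→H→J = 6+2+11 = 19 ⇒ 19 days.
The longest path through G is only 15 days, so G has float 4.
No other chain overtakes it, so the finish is 19 days.

19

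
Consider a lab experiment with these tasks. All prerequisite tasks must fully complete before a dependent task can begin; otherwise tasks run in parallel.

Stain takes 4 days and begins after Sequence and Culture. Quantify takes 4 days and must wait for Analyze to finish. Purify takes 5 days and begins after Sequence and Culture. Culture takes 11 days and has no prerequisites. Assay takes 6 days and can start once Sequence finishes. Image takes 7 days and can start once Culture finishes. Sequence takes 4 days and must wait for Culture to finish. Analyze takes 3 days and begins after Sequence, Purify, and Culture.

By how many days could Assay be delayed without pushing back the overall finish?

6

The longest chain is Culture→Sequence→Purify→Analyze→Quantify = 11+4+5+3+4 = 27; overall finish 27 days.
The longest chain containing Assay totals 21 days.
Slack of Assay = 21 − 15 = 6 days.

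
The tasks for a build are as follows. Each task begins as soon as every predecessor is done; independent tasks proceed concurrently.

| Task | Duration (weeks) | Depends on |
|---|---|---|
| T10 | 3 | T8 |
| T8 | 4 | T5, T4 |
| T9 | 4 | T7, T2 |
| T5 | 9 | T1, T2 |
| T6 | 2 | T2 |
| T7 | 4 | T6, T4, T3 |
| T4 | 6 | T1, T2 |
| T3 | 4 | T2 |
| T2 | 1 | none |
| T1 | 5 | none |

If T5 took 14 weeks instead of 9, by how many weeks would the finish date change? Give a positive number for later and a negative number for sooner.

Actual critical path: T1→T5→T8→T10 = 5+9+4+3 = 21 ⇒ 21 weeks.
Since T5 is critical, the +5 change carries straight to that chain (now 26 weeks).
The critical path is still T1→T5→T8→T10; finish is now 26 weeks.
Change in finish: 26 − 21 = +5 weeks.

5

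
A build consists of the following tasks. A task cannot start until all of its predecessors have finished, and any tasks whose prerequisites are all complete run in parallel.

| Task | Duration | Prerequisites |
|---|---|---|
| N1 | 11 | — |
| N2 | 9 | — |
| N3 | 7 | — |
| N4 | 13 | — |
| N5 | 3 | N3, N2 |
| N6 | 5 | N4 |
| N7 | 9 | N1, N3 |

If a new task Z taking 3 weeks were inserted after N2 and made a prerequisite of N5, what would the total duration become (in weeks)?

20

Originally the job takes 20 weeks.
With Z inserted, N5 now waits for max(N3, N2, Z).
New critical path: N1→N7 = 11+9 = 20 ⇒ 20 weeks.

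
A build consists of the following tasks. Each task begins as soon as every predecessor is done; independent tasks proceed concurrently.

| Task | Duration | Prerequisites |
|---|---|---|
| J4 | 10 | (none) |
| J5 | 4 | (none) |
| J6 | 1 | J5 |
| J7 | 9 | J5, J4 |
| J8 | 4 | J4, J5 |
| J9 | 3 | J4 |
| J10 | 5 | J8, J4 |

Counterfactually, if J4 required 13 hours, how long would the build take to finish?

22

As given, the longest chain is J4→J7 = 10+9 = 19, so the finish is 19 hours.
J4 lies on that path, so at 13 hours the path becomes 22 hours.
That remains the longest chain; total 22 hours.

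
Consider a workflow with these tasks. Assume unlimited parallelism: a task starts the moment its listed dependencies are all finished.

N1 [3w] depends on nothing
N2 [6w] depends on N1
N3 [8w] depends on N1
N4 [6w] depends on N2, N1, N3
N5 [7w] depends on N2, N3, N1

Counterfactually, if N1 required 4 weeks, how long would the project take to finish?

As given, the longest chain is N1→N3→N5 = 3+8+7 = 18, so the finish is 18 weeks.
N1 lies on that path, so at 4 weeks the path becomes 19 weeks.
That remains the longest chain; total 19 weeks.

19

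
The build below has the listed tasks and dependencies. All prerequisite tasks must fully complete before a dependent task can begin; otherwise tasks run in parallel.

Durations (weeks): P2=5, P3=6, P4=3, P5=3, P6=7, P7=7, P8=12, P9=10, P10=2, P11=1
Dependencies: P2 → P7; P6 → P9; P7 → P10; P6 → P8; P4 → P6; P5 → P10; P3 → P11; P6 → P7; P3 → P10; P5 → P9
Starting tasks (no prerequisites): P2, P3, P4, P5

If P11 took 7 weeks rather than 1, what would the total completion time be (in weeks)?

22

Actual critical path: P4→P6→P8 = 3+7+12 = 22 ⇒ 22 weeks.
P11 has 15 weeks of float (longest path through it is 7).
No other chain overtakes it, so the finish is 22 weeks.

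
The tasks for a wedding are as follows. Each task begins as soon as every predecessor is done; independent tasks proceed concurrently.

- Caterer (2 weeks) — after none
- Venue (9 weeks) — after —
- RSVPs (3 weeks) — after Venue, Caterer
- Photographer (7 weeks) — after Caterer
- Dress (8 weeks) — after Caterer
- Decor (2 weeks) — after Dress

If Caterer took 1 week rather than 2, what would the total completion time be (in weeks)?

Critical path before the change: Caterer→Dress→Decor = 2+8+2 = 12 giving 12 weeks.
Caterer is on the critical path; changing it to 1 makes that path 11 weeks.
The binding chain switches to Venue→RSVPs = 9+3 = 12; finish 12 weeks.

12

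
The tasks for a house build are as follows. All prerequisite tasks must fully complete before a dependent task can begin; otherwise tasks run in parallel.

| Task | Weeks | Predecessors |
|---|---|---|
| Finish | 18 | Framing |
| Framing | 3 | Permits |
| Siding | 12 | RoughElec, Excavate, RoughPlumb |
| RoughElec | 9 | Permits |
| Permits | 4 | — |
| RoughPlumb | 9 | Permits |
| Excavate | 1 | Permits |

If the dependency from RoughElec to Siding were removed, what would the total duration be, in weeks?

With the dependency in place, Permits→Framing→Finish = 4+3+18 = 25 sets the finish at 25 weeks.
Dropping RoughElec→Siding doesn't change Siding's earliest start (13); another predecessor still binds.
After: Permits→Framing→Finish = 4+3+18 = 25 → 25 weeks.

25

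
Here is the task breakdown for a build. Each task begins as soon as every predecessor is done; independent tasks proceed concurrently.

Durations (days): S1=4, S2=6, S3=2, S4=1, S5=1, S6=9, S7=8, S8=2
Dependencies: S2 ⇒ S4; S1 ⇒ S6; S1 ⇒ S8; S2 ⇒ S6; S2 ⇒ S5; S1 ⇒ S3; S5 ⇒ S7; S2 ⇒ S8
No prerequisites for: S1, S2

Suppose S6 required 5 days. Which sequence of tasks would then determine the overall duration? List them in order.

S2, S5, S7

The binding path is S2→S6 = 6+9 = 15; finish at 15 days.
S6 lies on that path, so at 5 days the path becomes 11 days.
New critical path: S2→S5→S7 = 6+1+8 = 15 ⇒ 15 days.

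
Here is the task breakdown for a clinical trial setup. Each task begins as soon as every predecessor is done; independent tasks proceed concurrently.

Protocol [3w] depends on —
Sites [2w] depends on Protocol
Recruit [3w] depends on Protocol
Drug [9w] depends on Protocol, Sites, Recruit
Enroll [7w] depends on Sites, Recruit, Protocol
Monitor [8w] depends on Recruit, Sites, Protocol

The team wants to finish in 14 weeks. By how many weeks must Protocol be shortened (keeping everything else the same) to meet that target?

Current finish: 15 weeks; target: 14.
Protocol is on every critical path, so each week cut from Protocol cuts the finish by one (this holds down to a finish of 13).
Need 15 − 14 = 1 week off Protocol → Protocol becomes 2 weeks, finish becomes 14.

1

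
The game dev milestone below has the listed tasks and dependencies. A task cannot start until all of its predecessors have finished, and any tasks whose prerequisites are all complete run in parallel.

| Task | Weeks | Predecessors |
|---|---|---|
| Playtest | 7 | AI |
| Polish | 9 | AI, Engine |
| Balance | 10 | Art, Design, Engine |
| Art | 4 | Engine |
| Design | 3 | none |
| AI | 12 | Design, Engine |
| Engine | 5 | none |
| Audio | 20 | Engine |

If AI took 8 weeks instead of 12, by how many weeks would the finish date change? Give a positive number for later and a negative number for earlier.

Critical path before the change: Engine→AI→Polish = 5+12+9 = 26 giving 26 weeks.
AI lies on that path, so at 8 weeks the path becomes 22 weeks.
Now Engine→Audio = 5+20 = 25 is longest, so the finish becomes 25 weeks.
Change in finish: 25 − 26 = -1 weeks.

-1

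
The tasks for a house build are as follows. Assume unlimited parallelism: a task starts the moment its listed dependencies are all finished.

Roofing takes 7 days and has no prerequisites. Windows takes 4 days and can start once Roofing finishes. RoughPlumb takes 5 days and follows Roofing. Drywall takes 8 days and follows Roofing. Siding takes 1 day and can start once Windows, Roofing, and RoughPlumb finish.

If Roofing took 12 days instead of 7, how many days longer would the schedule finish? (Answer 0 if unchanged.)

5

The binding path is Roofing→Drywall = 7+8 = 15; finish at 15 days.
Since Roofing is critical, the +5 change carries straight to that chain (now 20 days).
The critical path is still Roofing→Drywall; finish is now 20 days.
Change in finish: 20 − 15 = +5 days.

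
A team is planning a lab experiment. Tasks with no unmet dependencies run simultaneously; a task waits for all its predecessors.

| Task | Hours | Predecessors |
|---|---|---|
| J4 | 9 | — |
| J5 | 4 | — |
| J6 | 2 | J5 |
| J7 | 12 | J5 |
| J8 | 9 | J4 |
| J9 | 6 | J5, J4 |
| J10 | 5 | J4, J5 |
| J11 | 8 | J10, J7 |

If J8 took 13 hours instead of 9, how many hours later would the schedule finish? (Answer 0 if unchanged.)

0

Critical path before the change: J5→J7→J11 = 4+12+8 = 24 giving 24 hours.
J8 has 6 hours of float (longest path through it is 18).
That remains the longest chain; total 24 hours.
Change in finish: 24 − 24 = +0 hours.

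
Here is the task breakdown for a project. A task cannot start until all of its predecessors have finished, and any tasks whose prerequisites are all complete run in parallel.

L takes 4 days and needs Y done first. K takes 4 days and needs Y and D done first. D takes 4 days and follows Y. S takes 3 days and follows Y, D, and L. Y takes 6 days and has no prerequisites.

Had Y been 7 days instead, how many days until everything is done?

15

The binding path is Y→D→K = 6+4+4 = 14; finish at 14 days.
Y lies on that path, so at 7 days the path becomes 15 days.
The critical path is still Y→D→K; finish is now 15 days.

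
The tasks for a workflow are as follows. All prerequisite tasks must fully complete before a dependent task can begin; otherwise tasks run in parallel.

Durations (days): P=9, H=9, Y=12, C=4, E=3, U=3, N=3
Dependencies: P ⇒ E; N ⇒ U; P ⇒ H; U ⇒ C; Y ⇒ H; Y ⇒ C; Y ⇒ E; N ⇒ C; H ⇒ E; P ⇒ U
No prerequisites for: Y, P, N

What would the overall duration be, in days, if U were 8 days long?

24

Critical path before the change: Y→H→E = 12+9+3 = 24 giving 24 days.
U is off the critical path — its longest chain is 16 days, giving 8 of slack.
That remains the longest chain; total 24 days.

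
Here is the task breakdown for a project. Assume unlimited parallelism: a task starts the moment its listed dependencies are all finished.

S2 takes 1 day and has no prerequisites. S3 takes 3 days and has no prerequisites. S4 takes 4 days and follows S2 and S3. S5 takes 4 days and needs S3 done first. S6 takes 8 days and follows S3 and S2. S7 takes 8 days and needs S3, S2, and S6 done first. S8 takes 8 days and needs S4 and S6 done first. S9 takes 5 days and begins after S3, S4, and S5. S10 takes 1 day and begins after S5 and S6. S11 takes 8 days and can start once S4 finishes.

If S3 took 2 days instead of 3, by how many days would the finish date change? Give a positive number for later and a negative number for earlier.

-1

Critical path before the change: S3→S6→S7 = 3+8+8 = 19 giving 19 days.
S3 lies on that path, so at 2 days the path becomes 18 days.
The critical path is still S3→S6→S7; finish is now 18 days.
Change in finish: 18 − 19 = -1 days.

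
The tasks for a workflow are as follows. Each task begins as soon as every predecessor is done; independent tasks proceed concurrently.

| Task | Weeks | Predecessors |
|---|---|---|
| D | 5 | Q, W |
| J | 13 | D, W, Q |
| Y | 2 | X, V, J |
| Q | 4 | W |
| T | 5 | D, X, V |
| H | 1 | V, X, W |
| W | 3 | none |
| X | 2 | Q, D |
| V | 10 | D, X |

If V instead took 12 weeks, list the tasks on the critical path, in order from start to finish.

Actual critical path: W→Q→D→X→V→T = 3+4+5+2+10+5 = 29 ⇒ 29 weeks.
V lies on that path, so at 12 weeks the path becomes 31 weeks.
No other chain overtakes it, so the finish is 31 weeks.

W, Q, D, X, V, T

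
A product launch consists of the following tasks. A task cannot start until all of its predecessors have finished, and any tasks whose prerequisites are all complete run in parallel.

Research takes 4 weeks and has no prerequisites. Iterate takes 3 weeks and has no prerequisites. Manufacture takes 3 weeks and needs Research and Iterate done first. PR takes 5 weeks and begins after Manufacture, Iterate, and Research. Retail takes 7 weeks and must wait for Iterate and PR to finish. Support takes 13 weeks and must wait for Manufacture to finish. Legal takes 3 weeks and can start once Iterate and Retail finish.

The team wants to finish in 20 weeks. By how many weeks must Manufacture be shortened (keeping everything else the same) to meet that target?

2

Current finish: 22 weeks; target: 20.
Manufacture is on every critical path, so each week cut from Manufacture cuts the finish by one (this holds down to a finish of 20).
Need 22 − 20 = 2 weeks off Manufacture → Manufacture becomes 1 week, finish becomes 20.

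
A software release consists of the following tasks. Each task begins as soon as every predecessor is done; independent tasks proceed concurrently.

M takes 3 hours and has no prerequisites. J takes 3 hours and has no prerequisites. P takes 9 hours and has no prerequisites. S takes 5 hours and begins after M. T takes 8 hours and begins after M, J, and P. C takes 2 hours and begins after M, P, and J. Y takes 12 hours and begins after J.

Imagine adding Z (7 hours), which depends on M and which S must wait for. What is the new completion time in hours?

17

Originally the project takes 17 hours.
With Z inserted, S now waits for max(M, Z).
New critical path: P→T = 9+8 = 17 ⇒ 17 hours.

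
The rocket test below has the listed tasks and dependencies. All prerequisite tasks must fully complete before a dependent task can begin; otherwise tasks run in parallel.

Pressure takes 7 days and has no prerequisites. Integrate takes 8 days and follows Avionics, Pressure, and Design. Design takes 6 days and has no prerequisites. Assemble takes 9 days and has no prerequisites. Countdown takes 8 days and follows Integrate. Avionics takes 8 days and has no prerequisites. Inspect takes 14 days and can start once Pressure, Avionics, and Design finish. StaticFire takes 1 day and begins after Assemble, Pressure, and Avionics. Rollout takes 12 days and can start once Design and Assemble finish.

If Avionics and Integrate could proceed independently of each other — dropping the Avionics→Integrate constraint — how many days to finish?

Original critical path: Avionics→Integrate→Countdown = 8+8+8 = 24 ⇒ 24 days.
Without Avionics→Integrate, Integrate's earliest start moves from 8 to 7.
After: Pressure→Integrate→Countdown = 7+8+8 = 23 → 23 days.

23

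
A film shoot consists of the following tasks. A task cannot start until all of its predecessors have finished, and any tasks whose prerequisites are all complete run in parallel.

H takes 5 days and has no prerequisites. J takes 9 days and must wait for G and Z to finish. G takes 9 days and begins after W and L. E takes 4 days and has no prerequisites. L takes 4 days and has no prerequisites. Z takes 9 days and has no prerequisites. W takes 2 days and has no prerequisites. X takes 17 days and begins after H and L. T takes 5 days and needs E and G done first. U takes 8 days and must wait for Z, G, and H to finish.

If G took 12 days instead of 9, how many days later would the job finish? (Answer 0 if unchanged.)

3

As given, the longest chain is L→G→J = 4+9+9 = 22, so the finish is 22 days.
G is on the critical path; changing it to 12 makes that path 25 days.
No other chain overtakes it, so the finish is 25 days.
Change in finish: 25 − 22 = +3 days.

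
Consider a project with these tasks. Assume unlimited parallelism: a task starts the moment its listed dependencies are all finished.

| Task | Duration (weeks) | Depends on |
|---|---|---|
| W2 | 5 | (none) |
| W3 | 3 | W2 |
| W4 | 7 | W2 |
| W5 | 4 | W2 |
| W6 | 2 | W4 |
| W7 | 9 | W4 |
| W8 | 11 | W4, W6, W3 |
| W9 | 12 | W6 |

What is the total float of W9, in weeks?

W2→W4→W6→W9 = 5+7+2+12 = 26 sets the makespan at 26 weeks.
W9 finishes as early as 26 and must finish by 26.
So W9 can slip 26 − 26 = 0 weeks.

0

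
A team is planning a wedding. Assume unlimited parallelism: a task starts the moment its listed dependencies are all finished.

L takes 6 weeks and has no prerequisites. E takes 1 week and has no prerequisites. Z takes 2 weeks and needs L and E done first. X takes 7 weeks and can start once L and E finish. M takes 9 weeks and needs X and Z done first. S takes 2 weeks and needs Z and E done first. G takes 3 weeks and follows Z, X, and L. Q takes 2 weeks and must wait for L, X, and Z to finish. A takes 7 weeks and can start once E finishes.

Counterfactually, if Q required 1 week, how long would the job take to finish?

As given, the longest chain is L→X→M = 6+7+9 = 22, so the finish is 22 weeks.
The longest path through Q is only 15 weeks, so Q has float 7.
The critical path is still L→X→M; finish is now 22 weeks.

22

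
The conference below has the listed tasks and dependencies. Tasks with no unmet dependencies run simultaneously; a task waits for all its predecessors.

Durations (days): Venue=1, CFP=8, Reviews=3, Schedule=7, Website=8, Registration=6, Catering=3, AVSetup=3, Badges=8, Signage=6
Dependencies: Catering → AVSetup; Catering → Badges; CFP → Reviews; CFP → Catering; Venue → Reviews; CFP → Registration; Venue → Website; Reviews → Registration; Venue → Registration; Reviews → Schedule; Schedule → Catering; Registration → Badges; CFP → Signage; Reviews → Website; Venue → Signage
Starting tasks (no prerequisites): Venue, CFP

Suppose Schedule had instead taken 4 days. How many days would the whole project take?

The binding path is CFP→Reviews→Schedule→Catering→Badges = 8+3+7+3+8 = 29; finish at 29 days.
Since Schedule is critical, the -3 change carries straight to that chain (now 26 days).
No other chain overtakes it, so the finish is 26 days.

26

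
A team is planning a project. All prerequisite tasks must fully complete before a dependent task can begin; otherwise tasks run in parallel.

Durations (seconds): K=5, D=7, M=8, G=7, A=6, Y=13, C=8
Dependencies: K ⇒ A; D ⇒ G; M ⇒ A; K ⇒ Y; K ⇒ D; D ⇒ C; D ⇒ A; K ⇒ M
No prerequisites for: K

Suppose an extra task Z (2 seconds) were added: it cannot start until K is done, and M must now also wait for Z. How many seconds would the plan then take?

21

Originally the plan takes 20 seconds.
With Z inserted, M now waits for max(K, Z).
New critical path: K→Z→M→A = 5+2+8+6 = 21 ⇒ 21 seconds.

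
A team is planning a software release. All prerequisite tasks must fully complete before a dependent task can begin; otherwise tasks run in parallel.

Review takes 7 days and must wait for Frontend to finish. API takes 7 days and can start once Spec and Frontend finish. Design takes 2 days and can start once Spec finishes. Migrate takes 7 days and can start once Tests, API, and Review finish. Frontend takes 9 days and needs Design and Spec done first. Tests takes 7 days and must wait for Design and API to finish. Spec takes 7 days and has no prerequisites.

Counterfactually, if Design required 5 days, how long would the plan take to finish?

The binding path is Spec→Design→Frontend→API→Tests→Migrate = 7+2+9+7+7+7 = 39; finish at 39 days.
Design is on the critical path; changing it to 5 makes that path 42 days.
That remains the longest chain; total 42 days.

42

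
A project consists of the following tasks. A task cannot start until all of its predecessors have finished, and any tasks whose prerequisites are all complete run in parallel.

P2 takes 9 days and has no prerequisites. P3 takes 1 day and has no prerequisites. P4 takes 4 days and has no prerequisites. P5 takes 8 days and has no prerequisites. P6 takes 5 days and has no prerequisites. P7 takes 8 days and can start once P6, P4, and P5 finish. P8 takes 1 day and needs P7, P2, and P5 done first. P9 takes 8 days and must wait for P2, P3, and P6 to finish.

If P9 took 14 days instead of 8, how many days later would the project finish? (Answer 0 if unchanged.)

6

The binding path is P2→P9 = 9+8 = 17; finish at 17 days.
P9 is on the critical path; changing it to 14 makes that path 23 days.
The critical path is still P2→P9; finish is now 23 days.
Change in finish: 23 − 17 = +6 days.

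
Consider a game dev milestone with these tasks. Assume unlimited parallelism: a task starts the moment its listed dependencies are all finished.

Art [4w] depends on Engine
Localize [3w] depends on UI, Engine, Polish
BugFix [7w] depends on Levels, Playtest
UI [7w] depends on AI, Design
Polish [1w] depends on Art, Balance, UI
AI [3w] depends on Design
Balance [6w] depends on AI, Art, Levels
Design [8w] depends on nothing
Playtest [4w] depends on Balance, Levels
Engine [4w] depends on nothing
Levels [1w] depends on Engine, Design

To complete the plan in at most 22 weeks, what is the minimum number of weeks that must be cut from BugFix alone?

Current finish: 28 weeks; target: 22.
BugFix is on every critical path, so each week cut from BugFix cuts the finish by one (this holds down to a finish of 22).
Need 28 − 22 = 6 weeks off BugFix → BugFix becomes 1 week, finish becomes 22.

6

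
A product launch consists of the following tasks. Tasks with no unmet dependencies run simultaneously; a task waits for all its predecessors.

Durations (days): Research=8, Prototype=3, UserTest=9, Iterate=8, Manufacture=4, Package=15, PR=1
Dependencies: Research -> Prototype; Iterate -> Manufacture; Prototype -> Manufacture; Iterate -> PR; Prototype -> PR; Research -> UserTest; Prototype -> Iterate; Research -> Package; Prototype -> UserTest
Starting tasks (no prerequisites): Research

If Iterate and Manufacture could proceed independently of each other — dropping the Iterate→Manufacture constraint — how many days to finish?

Before: longest chain Research→Prototype→Iterate→Manufacture = 8+3+8+4 = 23, finish 23.
Without Iterate→Manufacture, Manufacture's earliest start moves from 19 to 11.
After: Research→Package = 8+15 = 23 → 23 days.

23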